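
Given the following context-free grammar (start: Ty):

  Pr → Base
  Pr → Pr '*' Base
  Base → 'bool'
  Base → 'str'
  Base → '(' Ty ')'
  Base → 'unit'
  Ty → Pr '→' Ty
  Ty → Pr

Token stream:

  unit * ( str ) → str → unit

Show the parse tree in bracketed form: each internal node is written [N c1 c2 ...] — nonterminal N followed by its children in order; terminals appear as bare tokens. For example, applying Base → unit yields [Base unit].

Ty
Pr → Ty
Pr * Base → Ty
Base * Base → Ty
unit * Base → Ty
unit * ( Ty ) → Ty
unit * ( Pr ) → Ty
unit * ( Base ) → Ty
unit * ( str ) → Ty
unit * ( str ) → Pr → Ty
unit * ( str ) → Base → Ty
unit * ( str ) → str → Ty
unit * ( str ) → str → Pr
unit * ( str ) → str → Base
unit * ( str ) → str → unit

[Ty [Pr [Pr [Base unit]] * [Base ( [Ty [Pr [Base str]]] )]] → [Ty [Pr [Base str]] → [Ty [Pr [Base unit]]]]]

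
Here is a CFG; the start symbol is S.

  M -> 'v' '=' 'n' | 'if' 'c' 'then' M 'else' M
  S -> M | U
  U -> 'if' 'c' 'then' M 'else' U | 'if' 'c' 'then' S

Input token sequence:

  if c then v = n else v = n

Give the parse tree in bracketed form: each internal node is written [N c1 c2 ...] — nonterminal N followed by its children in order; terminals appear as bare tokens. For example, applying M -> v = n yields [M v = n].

[S [M if c then [M v = n] else [M v = n]]]

S
M
if c then M else M
if c then v = n else M
if c then v = n else v = n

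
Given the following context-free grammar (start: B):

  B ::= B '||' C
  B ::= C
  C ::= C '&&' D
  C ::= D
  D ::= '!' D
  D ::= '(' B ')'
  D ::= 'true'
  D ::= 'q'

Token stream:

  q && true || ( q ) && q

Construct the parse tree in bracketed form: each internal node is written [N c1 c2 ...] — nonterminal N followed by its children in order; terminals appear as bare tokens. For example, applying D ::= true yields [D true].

[B [B [C [C [D q]] && [D true]]] || [C [C [D ( [B [C [D q]]] )]] && [D q]]]

B
B || C
C || C
C && D || C
D && D || C
q && D || C
q && true || C
q && true || C && D
q && true || D && D
q && true || ( B ) && D
q && true || ( C ) && D
q && true || ( D ) && D
q && true || ( q ) && D
q && true || ( q ) && q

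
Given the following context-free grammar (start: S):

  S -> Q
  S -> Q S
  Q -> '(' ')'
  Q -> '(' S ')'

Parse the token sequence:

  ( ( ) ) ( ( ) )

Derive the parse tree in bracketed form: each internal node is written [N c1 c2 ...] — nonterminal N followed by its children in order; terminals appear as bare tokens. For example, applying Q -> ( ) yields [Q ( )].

S
Q S
( S ) S
( Q ) S
( ( ) ) S
( ( ) ) Q
( ( ) ) ( S )
( ( ) ) ( Q )
( ( ) ) ( ( ) )

[S [Q ( [S [Q ( )]] )] [S [Q ( [S [Q ( )]] )]]]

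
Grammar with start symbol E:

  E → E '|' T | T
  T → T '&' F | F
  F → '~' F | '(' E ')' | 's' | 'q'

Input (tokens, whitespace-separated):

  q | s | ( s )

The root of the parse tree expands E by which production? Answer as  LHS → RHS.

E → E '|' T

[E [E [E [T [F q]]] | [T [F s]]] | [T [F ( [E [T [F s]]] )]]]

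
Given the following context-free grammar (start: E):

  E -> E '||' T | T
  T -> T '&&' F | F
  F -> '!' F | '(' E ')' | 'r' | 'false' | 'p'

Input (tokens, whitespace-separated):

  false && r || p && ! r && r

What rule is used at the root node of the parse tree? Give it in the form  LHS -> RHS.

[E [E [T [T [F false]] && [F r]]] || [T [T [T [F p]] && [F ! [F r]]] && [F r]]]

E -> E '||' T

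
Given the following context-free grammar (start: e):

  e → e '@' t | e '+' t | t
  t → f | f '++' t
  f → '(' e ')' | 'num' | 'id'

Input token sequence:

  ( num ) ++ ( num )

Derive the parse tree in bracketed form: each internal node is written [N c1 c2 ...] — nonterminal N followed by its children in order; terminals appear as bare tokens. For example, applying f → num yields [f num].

e
t
f ++ t
( e ) ++ t
( t ) ++ t
( f ) ++ t
( num ) ++ t
( num ) ++ f
( num ) ++ ( e )
( num ) ++ ( t )
( num ) ++ ( f )
( num ) ++ ( num )

[e [t [f ( [e [t [f num]]] )] ++ [t [f ( [e [t [f num]]] )]]]]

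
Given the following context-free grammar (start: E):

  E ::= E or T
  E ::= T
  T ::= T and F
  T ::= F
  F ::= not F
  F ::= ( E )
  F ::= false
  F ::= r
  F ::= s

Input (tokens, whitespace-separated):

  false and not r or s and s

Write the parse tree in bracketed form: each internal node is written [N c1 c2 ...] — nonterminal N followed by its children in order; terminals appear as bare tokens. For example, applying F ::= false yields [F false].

[E [E [T [T [F false]] and [F not [F r]]]] or [T [T [F s]] and [F s]]]

E
E or T
T or T
T and F or T
F and F or T
false and F or T
false and not F or T
false and not r or T
false and not r or T and F
false and not r or F and F
false and not r or s and F
false and not r or s and s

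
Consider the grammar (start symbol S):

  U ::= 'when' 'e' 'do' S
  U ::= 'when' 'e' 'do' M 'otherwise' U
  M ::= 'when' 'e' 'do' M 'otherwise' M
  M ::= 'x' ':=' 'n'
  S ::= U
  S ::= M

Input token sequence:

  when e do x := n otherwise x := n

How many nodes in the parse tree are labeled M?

[S [M when e do [M x := n] otherwise [M x := n]]]

3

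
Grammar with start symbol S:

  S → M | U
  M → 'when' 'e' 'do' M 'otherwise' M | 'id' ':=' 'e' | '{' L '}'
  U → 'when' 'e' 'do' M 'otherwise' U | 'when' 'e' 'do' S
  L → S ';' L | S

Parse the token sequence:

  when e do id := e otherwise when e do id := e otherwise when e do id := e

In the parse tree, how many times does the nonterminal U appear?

3

[S [U when e do [M id := e] otherwise [U when e do [M id := e] otherwise [U when e do [S [M id := e]]]]]]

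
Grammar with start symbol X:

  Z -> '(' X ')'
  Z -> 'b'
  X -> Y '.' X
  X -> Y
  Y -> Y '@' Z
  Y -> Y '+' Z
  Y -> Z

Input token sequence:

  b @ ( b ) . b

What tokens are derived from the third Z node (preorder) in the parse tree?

[X [Y [Y [Z b]] @ [Z ( [X [Y [Z b]]] )]] . [X [Y [Z b]]]]

b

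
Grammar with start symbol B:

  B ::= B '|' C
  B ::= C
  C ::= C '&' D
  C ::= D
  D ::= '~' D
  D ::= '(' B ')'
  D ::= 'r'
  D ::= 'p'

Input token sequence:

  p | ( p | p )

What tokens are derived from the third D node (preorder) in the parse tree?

p

[B [B [C [D p]]] | [C [D ( [B [B [C [D p]]] | [C [D p]]] )]]]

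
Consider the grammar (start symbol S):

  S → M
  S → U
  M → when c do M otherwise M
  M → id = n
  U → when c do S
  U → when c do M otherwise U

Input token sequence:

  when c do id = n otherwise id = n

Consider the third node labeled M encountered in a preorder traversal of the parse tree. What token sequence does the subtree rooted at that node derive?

[S [M when c do [M id = n] otherwise [M id = n]]]

id = n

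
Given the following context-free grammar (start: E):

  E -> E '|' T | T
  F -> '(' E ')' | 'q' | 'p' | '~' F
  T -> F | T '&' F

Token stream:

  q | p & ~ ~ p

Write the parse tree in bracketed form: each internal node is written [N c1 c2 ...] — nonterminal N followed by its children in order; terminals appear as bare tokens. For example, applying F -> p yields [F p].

[E [E [T [F q]]] | [T [T [F p]] & [F ~ [F ~ [F p]]]]]

E
E | T
T | T
F | T
q | T
q | T & F
q | F & F
q | p & F
q | p & ~ F
q | p & ~ ~ F
q | p & ~ ~ p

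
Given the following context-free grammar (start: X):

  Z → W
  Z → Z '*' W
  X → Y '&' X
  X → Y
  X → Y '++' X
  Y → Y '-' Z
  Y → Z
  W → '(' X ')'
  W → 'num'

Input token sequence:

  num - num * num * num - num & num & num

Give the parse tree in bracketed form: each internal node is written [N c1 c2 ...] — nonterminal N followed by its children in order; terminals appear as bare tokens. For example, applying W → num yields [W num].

[X [Y [Y [Y [Z [W num]]] - [Z [Z [Z [W num]] * [W num]] * [W num]]] - [Z [W num]]] & [X [Y [Z [W num]]] & [X [Y [Z [W num]]]]]]

X
Y & X
Y - Z & X
Y - Z - Z & X
Z - Z - Z & X
W - Z - Z & X
num - Z - Z & X
num - Z * W - Z & X
num - Z * W * W - Z & X
num - W * W * W - Z & X
num - num * W * W - Z & X
num - num * num * W - Z & X
num - num * num * num - Z & X
num - num * num * num - W & X
num - num * num * num - num & X
num - num * num * num - num & Y & X
num - num * num * num - num & Z & X
num - num * num * num - num & W & X
num - num * num * num - num & num & X
num - num * num * num - num & num & Y
num - num * num * num - num & num & Z
num - num * num * num - num & num & W
num - num * num * num - num & num & num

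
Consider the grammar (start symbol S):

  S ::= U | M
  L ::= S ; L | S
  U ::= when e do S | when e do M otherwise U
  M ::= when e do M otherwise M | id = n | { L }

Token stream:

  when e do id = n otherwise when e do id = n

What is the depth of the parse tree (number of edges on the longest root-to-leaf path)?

5

[S [U when e do [M id = n] otherwise [U when e do [S [M id = n]]]]]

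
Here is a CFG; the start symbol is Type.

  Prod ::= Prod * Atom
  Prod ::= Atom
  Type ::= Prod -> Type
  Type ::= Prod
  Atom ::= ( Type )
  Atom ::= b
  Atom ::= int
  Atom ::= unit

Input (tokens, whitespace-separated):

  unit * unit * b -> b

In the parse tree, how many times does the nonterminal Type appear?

2

[Type [Prod [Prod [Prod [Atom unit]] * [Atom unit]] * [Atom b]] -> [Type [Prod [Atom b]]]]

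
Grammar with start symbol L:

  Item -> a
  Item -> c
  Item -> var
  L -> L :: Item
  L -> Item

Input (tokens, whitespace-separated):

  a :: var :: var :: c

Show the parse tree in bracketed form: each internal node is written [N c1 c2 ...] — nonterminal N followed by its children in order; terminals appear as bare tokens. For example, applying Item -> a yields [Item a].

L
L :: Item
L :: Item :: Item
L :: Item :: Item :: Item
Item :: Item :: Item :: Item
a :: Item :: Item :: Item
a :: var :: Item :: Item
a :: var :: var :: Item
a :: var :: var :: c

[L [L [L [L [Item a]] :: [Item var]] :: [Item var]] :: [Item c]]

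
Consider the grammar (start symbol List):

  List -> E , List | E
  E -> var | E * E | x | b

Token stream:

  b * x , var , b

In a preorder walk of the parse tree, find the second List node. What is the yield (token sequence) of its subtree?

[List [E [E b] * [E x]] , [List [E var] , [List [E b]]]]

var , b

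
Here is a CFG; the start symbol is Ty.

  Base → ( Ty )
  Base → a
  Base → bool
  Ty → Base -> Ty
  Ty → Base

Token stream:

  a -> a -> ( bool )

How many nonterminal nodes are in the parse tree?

8

[Ty [Base a] -> [Ty [Base a] -> [Ty [Base ( [Ty [Base bool]] )]]]]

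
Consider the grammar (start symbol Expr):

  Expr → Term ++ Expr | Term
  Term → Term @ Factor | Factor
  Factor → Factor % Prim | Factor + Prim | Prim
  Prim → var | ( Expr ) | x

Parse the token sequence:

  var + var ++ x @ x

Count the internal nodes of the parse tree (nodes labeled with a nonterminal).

13

[Expr [Term [Factor [Factor [Prim var]] + [Prim var]]] ++ [Expr [Term [Term [Factor [Prim x]]] @ [Factor [Prim x]]]]]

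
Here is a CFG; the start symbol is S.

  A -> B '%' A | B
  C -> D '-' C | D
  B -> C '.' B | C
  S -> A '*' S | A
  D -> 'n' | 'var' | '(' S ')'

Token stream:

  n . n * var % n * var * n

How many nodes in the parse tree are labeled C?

6

[S [A [B [C [D n]] . [B [C [D n]]]]] * [S [A [B [C [D var]]] % [A [B [C [D n]]]]] * [S [A [B [C [D var]]]] * [S [A [B [C [D n]]]]]]]]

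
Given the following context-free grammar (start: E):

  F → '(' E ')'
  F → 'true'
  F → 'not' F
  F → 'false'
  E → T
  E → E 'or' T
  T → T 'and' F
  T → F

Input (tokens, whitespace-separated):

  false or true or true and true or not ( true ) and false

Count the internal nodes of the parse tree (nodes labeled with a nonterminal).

20

[E [E [E [E [T [F false]]] or [T [F true]]] or [T [T [F true]] and [F true]]] or [T [T [F not [F ( [E [T [F true]]] )]]] and [F false]]]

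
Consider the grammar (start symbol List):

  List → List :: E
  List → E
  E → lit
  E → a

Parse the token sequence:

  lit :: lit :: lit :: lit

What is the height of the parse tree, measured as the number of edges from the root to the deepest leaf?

[List [List [List [List [E lit]] :: [E lit]] :: [E lit]] :: [E lit]]

5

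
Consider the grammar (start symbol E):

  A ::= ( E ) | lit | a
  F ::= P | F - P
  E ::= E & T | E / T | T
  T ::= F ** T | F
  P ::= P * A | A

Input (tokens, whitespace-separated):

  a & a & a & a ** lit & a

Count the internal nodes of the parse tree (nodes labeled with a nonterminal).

29

[E [E [E [E [E [T [F [P [A a]]]]] & [T [F [P [A a]]]]] & [T [F [P [A a]]]]] & [T [F [P [A a]]] ** [T [F [P [A lit]]]]]] & [T [F [P [A a]]]]]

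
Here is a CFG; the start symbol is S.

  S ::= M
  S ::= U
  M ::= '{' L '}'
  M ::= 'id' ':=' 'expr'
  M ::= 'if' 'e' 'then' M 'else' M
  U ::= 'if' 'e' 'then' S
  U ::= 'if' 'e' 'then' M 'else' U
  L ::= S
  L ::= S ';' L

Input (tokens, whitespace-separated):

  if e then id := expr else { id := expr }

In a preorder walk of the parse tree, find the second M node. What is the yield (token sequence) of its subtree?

id := expr

[S [M if e then [M id := expr] else [M { [L [S [M id := expr]]] }]]]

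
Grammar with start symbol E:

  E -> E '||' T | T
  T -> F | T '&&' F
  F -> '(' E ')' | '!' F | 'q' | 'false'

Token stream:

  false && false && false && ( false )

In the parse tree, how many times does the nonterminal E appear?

[E [T [T [T [T [F false]] && [F false]] && [F false]] && [F ( [E [T [F false]]] )]]]

2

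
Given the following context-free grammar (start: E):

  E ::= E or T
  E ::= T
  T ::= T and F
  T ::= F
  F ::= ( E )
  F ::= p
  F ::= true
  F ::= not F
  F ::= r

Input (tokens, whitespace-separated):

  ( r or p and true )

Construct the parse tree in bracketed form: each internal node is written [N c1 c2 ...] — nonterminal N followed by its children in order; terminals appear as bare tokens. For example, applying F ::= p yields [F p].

[E [T [F ( [E [E [T [F r]]] or [T [T [F p]] and [F true]]] )]]]

E
T
F
( E )
( E or T )
( T or T )
( F or T )
( r or T )
( r or T and F )
( r or F and F )
( r or p and F )
( r or p and true )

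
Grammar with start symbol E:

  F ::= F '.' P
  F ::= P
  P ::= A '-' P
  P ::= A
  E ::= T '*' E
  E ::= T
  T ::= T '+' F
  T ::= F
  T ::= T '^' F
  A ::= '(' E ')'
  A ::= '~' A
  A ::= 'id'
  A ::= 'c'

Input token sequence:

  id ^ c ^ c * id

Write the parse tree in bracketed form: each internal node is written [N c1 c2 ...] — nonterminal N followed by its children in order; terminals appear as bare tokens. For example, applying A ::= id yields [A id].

[E [T [T [T [F [P [A id]]]] ^ [F [P [A c]]]] ^ [F [P [A c]]]] * [E [T [F [P [A id]]]]]]

E
T * E
T ^ F * E
T ^ F ^ F * E
F ^ F ^ F * E
P ^ F ^ F * E
A ^ F ^ F * E
id ^ F ^ F * E
id ^ P ^ F * E
id ^ A ^ F * E
id ^ c ^ F * E
id ^ c ^ P * E
id ^ c ^ A * E
id ^ c ^ c * E
id ^ c ^ c * T
id ^ c ^ c * F
id ^ c ^ c * P
id ^ c ^ c * A
id ^ c ^ c * id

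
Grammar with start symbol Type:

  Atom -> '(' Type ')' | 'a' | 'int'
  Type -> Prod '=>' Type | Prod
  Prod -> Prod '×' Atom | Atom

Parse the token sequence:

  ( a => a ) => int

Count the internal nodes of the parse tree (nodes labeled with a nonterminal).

[Type [Prod [Atom ( [Type [Prod [Atom a]] => [Type [Prod [Atom a]]]] )]] => [Type [Prod [Atom int]]]]

12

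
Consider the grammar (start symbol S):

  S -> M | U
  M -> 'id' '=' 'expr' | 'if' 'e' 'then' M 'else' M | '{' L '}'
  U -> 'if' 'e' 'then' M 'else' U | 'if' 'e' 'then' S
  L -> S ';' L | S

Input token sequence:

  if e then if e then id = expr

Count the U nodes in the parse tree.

[S [U if e then [S [U if e then [S [M id = expr]]]]]]

2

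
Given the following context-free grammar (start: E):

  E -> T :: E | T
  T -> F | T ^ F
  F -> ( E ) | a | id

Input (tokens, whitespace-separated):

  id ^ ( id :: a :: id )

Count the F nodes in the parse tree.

5

[E [T [T [F id]] ^ [F ( [E [T [F id]] :: [E [T [F a]] :: [E [T [F id]]]]] )]]]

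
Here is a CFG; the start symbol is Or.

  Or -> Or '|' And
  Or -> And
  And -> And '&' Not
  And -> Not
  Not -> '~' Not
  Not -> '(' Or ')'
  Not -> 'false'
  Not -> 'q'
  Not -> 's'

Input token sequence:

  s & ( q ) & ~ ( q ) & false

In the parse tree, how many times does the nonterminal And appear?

[Or [And [And [And [And [Not s]] & [Not ( [Or [And [Not q]]] )]] & [Not ~ [Not ( [Or [And [Not q]]] )]]] & [Not false]]]

6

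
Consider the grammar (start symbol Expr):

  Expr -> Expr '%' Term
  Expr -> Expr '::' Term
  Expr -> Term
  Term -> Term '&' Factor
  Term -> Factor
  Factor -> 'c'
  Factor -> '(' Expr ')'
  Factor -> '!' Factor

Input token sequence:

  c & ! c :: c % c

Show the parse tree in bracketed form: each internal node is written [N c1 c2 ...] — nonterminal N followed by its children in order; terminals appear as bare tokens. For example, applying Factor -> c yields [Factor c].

Expr
Expr % Term
Expr :: Term % Term
Term :: Term % Term
Term & Factor :: Term % Term
Factor & Factor :: Term % Term
c & Factor :: Term % Term
c & ! Factor :: Term % Term
c & ! c :: Term % Term
c & ! c :: Factor % Term
c & ! c :: c % Term
c & ! c :: c % Factor
c & ! c :: c % c

[Expr [Expr [Expr [Term [Term [Factor c]] & [Factor ! [Factor c]]]] :: [Term [Factor c]]] % [Term [Factor c]]]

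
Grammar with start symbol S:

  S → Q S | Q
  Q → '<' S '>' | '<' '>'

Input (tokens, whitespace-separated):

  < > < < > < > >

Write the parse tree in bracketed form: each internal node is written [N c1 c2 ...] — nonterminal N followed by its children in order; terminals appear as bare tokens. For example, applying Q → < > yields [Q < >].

S
Q S
< > S
< > Q
< > < S >
< > < Q S >
< > < < > S >
< > < < > Q >
< > < < > < > >

[S [Q < >] [S [Q < [S [Q < >] [S [Q < >]]] >]]]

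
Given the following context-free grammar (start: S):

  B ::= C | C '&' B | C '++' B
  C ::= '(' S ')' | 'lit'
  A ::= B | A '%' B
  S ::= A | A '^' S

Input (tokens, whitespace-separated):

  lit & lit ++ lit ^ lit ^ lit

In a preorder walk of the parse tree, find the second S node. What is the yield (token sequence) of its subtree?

[S [A [B [C lit] & [B [C lit] ++ [B [C lit]]]]] ^ [S [A [B [C lit]]] ^ [S [A [B [C lit]]]]]]

lit ^ lit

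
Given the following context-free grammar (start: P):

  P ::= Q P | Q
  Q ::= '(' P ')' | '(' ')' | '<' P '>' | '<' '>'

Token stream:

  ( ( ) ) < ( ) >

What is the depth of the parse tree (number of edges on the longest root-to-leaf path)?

[P [Q ( [P [Q ( )]] )] [P [Q < [P [Q ( )]] >]]]

5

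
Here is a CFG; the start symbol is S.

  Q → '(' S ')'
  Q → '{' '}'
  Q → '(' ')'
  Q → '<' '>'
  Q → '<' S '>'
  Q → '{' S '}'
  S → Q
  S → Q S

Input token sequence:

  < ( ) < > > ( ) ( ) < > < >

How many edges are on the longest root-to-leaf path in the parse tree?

[S [Q < [S [Q ( )] [S [Q < >]]] >] [S [Q ( )] [S [Q ( )] [S [Q < >] [S [Q < >]]]]]]

6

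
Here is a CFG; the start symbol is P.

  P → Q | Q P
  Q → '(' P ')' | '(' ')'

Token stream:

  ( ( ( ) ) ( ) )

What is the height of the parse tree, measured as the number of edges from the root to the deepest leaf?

[P [Q ( [P [Q ( [P [Q ( )]] )] [P [Q ( )]]] )]]

6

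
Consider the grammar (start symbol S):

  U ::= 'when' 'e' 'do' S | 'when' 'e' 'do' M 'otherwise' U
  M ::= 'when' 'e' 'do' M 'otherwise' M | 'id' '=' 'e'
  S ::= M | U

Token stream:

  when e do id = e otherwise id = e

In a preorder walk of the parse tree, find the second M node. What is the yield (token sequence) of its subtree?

[S [M when e do [M id = e] otherwise [M id = e]]]

id = e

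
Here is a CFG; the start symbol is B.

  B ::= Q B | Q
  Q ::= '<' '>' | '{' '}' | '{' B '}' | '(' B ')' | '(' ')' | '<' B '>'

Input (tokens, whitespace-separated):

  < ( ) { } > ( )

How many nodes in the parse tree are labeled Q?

4

[B [Q < [B [Q ( )] [B [Q { }]]] >] [B [Q ( )]]]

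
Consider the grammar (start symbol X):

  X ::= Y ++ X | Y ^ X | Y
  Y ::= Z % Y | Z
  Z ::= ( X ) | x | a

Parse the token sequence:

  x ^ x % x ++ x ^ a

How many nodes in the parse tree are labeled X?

4

[X [Y [Z x]] ^ [X [Y [Z x] % [Y [Z x]]] ++ [X [Y [Z x]] ^ [X [Y [Z a]]]]]]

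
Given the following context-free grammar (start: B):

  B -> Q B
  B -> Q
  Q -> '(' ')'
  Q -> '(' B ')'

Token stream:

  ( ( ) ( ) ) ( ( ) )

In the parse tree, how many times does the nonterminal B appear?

5

[B [Q ( [B [Q ( )] [B [Q ( )]]] )] [B [Q ( [B [Q ( )]] )]]]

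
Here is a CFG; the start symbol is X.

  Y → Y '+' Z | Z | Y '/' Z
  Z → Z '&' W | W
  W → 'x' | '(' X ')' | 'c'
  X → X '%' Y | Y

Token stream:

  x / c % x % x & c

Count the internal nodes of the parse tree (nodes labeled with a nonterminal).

[X [X [X [Y [Y [Z [W x]]] / [Z [W c]]]] % [Y [Z [W x]]]] % [Y [Z [Z [W x]] & [W c]]]]

17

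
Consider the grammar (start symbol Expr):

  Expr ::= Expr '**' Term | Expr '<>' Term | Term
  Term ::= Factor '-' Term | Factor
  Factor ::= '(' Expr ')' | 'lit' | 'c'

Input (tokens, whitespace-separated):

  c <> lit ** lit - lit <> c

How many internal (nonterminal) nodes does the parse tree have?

[Expr [Expr [Expr [Expr [Term [Factor c]]] <> [Term [Factor lit]]] ** [Term [Factor lit] - [Term [Factor lit]]]] <> [Term [Factor c]]]

14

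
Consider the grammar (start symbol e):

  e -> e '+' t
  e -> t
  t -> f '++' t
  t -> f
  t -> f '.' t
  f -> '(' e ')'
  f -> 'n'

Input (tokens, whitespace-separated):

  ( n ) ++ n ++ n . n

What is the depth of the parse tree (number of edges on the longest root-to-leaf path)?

[e [t [f ( [e [t [f n]]] )] ++ [t [f n] ++ [t [f n] . [t [f n]]]]]]

6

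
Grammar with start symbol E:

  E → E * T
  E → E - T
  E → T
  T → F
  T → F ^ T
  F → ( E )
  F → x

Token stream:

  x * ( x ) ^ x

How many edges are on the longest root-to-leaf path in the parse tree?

[E [E [T [F x]]] * [T [F ( [E [T [F x]]] )] ^ [T [F x]]]]

6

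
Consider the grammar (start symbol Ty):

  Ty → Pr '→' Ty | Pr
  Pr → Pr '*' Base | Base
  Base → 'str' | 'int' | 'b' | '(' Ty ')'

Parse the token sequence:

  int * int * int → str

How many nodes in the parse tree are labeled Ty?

[Ty [Pr [Pr [Pr [Base int]] * [Base int]] * [Base int]] → [Ty [Pr [Base str]]]]

2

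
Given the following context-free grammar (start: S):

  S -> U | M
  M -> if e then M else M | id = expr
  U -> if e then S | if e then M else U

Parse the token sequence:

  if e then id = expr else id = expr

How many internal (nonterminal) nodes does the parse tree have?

[S [M if e then [M id = expr] else [M id = expr]]]

4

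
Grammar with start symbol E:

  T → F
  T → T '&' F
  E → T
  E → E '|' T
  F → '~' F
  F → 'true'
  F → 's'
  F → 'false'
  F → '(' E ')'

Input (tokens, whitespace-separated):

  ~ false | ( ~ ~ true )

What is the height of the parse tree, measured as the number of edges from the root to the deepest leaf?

8

[E [E [T [F ~ [F false]]]] | [T [F ( [E [T [F ~ [F ~ [F true]]]]] )]]]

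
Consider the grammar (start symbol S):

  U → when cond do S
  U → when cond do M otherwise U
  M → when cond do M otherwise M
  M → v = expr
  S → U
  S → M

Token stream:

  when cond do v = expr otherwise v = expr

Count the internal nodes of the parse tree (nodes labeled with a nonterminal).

[S [M when cond do [M v = expr] otherwise [M v = expr]]]

4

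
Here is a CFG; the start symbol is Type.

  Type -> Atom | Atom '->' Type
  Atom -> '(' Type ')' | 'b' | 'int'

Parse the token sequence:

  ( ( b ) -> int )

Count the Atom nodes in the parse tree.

4

[Type [Atom ( [Type [Atom ( [Type [Atom b]] )] -> [Type [Atom int]]] )]]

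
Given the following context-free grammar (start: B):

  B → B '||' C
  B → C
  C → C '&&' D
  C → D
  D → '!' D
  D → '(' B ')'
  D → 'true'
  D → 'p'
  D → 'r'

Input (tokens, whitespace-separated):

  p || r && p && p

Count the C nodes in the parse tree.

4

[B [B [C [D p]]] || [C [C [C [D r]] && [D p]] && [D p]]]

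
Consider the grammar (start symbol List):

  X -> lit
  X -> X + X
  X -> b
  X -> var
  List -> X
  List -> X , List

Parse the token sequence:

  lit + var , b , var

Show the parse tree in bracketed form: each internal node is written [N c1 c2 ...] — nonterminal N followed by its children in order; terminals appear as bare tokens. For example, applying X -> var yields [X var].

List
X , List
X + X , List
lit + X , List
lit + var , List
lit + var , X , List
lit + var , b , List
lit + var , b , X
lit + var , b , var

[List [X [X lit] + [X var]] , [List [X b] , [List [X var]]]]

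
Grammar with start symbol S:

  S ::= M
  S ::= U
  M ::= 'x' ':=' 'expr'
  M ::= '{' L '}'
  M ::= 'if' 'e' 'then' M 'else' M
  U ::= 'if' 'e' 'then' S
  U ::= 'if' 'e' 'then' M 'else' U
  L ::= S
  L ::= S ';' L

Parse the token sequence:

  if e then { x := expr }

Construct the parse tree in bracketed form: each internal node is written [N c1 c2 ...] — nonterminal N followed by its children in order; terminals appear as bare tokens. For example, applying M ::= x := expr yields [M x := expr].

[S [U if e then [S [M { [L [S [M x := expr]]] }]]]]

S
U
if e then S
if e then M
if e then { L }
if e then { S }
if e then { M }
if e then { x := expr }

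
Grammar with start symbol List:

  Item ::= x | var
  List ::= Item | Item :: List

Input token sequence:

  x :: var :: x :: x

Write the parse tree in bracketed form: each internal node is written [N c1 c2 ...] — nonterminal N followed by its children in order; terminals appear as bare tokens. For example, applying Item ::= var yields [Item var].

[List [Item x] :: [List [Item var] :: [List [Item x] :: [List [Item x]]]]]

List
Item :: List
x :: List
x :: Item :: List
x :: var :: List
x :: var :: Item :: List
x :: var :: x :: List
x :: var :: x :: Item
x :: var :: x :: x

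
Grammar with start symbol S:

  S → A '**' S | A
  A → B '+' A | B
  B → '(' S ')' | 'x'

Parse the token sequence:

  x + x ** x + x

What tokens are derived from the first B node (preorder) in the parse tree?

[S [A [B x] + [A [B x]]] ** [S [A [B x] + [A [B x]]]]]

x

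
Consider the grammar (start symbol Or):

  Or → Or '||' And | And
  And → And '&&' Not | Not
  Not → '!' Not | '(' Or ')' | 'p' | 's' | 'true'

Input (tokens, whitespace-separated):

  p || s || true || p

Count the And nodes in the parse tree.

4

[Or [Or [Or [Or [And [Not p]]] || [And [Not s]]] || [And [Not true]]] || [And [Not p]]]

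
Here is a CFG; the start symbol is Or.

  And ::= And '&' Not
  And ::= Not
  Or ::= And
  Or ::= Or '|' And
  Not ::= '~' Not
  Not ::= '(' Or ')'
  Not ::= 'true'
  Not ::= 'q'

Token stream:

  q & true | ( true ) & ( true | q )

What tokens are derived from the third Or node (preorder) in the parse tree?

[Or [Or [And [And [Not q]] & [Not true]]] | [And [And [Not ( [Or [And [Not true]]] )]] & [Not ( [Or [Or [And [Not true]]] | [And [Not q]]] )]]]

true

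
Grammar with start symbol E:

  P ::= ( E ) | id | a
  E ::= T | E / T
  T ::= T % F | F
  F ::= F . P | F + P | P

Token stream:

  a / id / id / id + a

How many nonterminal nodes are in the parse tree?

[E [E [E [E [T [F [P a]]]] / [T [F [P id]]]] / [T [F [P id]]]] / [T [F [F [P id]] + [P a]]]]

18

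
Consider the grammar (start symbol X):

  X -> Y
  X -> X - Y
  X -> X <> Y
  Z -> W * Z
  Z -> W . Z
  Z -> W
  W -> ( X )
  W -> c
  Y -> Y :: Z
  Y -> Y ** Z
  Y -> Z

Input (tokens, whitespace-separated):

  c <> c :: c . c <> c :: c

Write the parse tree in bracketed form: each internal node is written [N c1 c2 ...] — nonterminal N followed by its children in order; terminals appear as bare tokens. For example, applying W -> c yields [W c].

[X [X [X [Y [Z [W c]]]] <> [Y [Y [Z [W c]]] :: [Z [W c] . [Z [W c]]]]] <> [Y [Y [Z [W c]]] :: [Z [W c]]]]

X
X <> Y
X <> Y <> Y
Y <> Y <> Y
Z <> Y <> Y
W <> Y <> Y
c <> Y <> Y
c <> Y :: Z <> Y
c <> Z :: Z <> Y
c <> W :: Z <> Y
c <> c :: Z <> Y
c <> c :: W . Z <> Y
c <> c :: c . Z <> Y
c <> c :: c . W <> Y
c <> c :: c . c <> Y
c <> c :: c . c <> Y :: Z
c <> c :: c . c <> Z :: Z
c <> c :: c . c <> W :: Z
c <> c :: c . c <> c :: Z
c <> c :: c . c <> c :: W
c <> c :: c . c <> c :: c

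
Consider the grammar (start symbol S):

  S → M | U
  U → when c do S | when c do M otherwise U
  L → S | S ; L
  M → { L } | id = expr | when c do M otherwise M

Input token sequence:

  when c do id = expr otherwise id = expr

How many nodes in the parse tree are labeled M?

[S [M when c do [M id = expr] otherwise [M id = expr]]]

3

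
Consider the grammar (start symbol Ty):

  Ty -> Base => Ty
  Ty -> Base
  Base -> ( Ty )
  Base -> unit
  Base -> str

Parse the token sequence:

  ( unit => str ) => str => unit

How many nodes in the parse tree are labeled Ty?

[Ty [Base ( [Ty [Base unit] => [Ty [Base str]]] )] => [Ty [Base str] => [Ty [Base unit]]]]

5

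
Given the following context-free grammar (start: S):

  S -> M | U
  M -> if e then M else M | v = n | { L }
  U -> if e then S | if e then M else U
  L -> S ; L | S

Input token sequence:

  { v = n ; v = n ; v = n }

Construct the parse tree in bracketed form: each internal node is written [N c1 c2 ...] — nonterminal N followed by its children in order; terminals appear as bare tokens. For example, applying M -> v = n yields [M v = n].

S
M
{ L }
{ S ; L }
{ M ; L }
{ v = n ; L }
{ v = n ; S ; L }
{ v = n ; M ; L }
{ v = n ; v = n ; L }
{ v = n ; v = n ; S }
{ v = n ; v = n ; M }
{ v = n ; v = n ; v = n }

[S [M { [L [S [M v = n]] ; [L [S [M v = n]] ; [L [S [M v = n]]]]] }]]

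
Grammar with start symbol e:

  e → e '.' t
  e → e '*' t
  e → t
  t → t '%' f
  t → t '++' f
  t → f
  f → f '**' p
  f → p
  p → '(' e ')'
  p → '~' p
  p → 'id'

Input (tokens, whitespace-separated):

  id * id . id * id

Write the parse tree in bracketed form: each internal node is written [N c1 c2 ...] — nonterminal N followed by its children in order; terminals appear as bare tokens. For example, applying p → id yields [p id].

[e [e [e [e [t [f [p id]]]] * [t [f [p id]]]] . [t [f [p id]]]] * [t [f [p id]]]]

e
e * t
e . t * t
e * t . t * t
t * t . t * t
f * t . t * t
p * t . t * t
id * t . t * t
id * f . t * t
id * p . t * t
id * id . t * t
id * id . f * t
id * id . p * t
id * id . id * t
id * id . id * f
id * id . id * p
id * id . id * id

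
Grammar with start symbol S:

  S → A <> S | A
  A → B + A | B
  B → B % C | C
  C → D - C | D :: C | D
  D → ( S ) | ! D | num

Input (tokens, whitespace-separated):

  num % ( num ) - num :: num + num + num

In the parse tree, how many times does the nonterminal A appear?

4

[S [A [B [B [C [D num]]] % [C [D ( [S [A [B [C [D num]]]]] )] - [C [D num] :: [C [D num]]]]] + [A [B [C [D num]]] + [A [B [C [D num]]]]]]]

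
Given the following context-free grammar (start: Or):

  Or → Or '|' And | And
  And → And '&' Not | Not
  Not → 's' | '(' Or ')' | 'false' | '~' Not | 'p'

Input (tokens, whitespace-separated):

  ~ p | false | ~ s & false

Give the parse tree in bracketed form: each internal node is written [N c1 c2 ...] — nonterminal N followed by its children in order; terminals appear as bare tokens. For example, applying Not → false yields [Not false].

[Or [Or [Or [And [Not ~ [Not p]]]] | [And [Not false]]] | [And [And [Not ~ [Not s]]] & [Not false]]]

Or
Or | And
Or | And | And
And | And | And
Not | And | And
~ Not | And | And
~ p | And | And
~ p | Not | And
~ p | false | And
~ p | false | And & Not
~ p | false | Not & Not
~ p | false | ~ Not & Not
~ p | false | ~ s & Not
~ p | false | ~ s & false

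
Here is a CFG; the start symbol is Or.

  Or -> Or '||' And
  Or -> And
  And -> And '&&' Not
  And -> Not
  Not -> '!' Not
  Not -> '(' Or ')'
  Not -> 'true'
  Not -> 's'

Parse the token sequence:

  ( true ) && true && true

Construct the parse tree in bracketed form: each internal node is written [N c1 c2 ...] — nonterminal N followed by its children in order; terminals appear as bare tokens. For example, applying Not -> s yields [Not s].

Or
And
And && Not
And && Not && Not
Not && Not && Not
( Or ) && Not && Not
( And ) && Not && Not
( Not ) && Not && Not
( true ) && Not && Not
( true ) && true && Not
( true ) && true && true

[Or [And [And [And [Not ( [Or [And [Not true]]] )]] && [Not true]] && [Not true]]]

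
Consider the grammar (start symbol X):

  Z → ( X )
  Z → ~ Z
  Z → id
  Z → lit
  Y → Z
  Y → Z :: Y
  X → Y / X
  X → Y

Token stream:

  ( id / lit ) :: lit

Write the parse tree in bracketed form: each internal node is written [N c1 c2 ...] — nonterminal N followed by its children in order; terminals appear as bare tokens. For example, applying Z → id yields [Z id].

[X [Y [Z ( [X [Y [Z id]] / [X [Y [Z lit]]]] )] :: [Y [Z lit]]]]

X
Y
Z :: Y
( X ) :: Y
( Y / X ) :: Y
( Z / X ) :: Y
( id / X ) :: Y
( id / Y ) :: Y
( id / Z ) :: Y
( id / lit ) :: Y
( id / lit ) :: Z
( id / lit ) :: lit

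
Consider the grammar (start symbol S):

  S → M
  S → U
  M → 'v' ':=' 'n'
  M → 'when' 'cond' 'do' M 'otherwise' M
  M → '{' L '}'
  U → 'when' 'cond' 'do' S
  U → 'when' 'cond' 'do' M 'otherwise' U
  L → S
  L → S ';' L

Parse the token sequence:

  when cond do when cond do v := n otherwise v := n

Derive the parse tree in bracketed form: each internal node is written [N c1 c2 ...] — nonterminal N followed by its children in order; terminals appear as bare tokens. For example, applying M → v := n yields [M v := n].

S
U
when cond do S
when cond do M
when cond do when cond do M otherwise M
when cond do when cond do v := n otherwise M
when cond do when cond do v := n otherwise v := n

[S [U when cond do [S [M when cond do [M v := n] otherwise [M v := n]]]]]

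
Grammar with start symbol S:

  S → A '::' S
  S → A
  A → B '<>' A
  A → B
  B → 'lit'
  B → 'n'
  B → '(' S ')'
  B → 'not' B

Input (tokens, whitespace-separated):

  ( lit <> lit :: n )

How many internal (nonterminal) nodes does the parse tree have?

[S [A [B ( [S [A [B lit] <> [A [B lit]]] :: [S [A [B n]]]] )]]]

11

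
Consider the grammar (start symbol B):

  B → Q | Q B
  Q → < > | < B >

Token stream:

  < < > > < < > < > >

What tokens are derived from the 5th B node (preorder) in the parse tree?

[B [Q < [B [Q < >]] >] [B [Q < [B [Q < >] [B [Q < >]]] >]]]

< >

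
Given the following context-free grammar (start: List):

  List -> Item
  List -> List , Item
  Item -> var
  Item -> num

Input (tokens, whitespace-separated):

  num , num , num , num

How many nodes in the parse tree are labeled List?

4

[List [List [List [List [Item num]] , [Item num]] , [Item num]] , [Item num]]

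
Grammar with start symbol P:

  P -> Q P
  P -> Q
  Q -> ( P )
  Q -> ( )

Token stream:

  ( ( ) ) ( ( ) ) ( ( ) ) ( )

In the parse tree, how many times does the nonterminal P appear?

[P [Q ( [P [Q ( )]] )] [P [Q ( [P [Q ( )]] )] [P [Q ( [P [Q ( )]] )] [P [Q ( )]]]]]

7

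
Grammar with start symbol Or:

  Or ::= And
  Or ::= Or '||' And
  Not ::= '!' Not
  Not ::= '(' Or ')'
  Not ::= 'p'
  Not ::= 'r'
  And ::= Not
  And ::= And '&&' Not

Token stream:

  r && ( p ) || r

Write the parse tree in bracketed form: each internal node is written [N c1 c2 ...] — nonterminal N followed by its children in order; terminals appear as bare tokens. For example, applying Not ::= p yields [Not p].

[Or [Or [And [And [Not r]] && [Not ( [Or [And [Not p]]] )]]] || [And [Not r]]]

Or
Or || And
And || And
And && Not || And
Not && Not || And
r && Not || And
r && ( Or ) || And
r && ( And ) || And
r && ( Not ) || And
r && ( p ) || And
r && ( p ) || Not
r && ( p ) || r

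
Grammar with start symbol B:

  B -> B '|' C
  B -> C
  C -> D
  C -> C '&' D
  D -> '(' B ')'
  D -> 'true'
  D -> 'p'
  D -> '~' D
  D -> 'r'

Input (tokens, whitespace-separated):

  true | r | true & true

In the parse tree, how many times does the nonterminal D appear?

[B [B [B [C [D true]]] | [C [D r]]] | [C [C [D true]] & [D true]]]

4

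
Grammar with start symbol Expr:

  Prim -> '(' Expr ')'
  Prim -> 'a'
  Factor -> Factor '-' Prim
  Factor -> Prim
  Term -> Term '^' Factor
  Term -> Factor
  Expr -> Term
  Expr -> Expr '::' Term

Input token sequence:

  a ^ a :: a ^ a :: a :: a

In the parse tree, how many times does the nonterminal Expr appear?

4

[Expr [Expr [Expr [Expr [Term [Term [Factor [Prim a]]] ^ [Factor [Prim a]]]] :: [Term [Term [Factor [Prim a]]] ^ [Factor [Prim a]]]] :: [Term [Factor [Prim a]]]] :: [Term [Factor [Prim a]]]]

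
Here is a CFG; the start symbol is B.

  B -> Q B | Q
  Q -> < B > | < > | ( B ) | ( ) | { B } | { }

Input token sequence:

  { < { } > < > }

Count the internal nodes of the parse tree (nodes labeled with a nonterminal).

8

[B [Q { [B [Q < [B [Q { }]] >] [B [Q < >]]] }]]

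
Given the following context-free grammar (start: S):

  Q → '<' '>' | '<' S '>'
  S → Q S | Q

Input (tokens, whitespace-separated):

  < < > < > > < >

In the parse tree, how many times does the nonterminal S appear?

4

[S [Q < [S [Q < >] [S [Q < >]]] >] [S [Q < >]]]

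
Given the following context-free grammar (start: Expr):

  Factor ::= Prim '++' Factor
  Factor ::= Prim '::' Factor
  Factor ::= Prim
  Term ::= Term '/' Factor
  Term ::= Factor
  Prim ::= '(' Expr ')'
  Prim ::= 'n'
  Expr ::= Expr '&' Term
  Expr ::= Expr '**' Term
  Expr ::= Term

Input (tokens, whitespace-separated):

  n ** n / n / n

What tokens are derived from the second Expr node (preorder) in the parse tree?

[Expr [Expr [Term [Factor [Prim n]]]] ** [Term [Term [Term [Factor [Prim n]]] / [Factor [Prim n]]] / [Factor [Prim n]]]]

n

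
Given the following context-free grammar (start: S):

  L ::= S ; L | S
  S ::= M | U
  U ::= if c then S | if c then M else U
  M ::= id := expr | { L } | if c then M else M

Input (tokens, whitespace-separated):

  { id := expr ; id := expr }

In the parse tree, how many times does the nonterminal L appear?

[S [M { [L [S [M id := expr]] ; [L [S [M id := expr]]]] }]]

2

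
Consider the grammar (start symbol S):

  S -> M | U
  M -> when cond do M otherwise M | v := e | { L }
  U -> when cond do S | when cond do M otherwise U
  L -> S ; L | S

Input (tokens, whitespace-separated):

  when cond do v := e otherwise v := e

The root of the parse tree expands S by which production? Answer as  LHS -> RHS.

[S [M when cond do [M v := e] otherwise [M v := e]]]

S -> M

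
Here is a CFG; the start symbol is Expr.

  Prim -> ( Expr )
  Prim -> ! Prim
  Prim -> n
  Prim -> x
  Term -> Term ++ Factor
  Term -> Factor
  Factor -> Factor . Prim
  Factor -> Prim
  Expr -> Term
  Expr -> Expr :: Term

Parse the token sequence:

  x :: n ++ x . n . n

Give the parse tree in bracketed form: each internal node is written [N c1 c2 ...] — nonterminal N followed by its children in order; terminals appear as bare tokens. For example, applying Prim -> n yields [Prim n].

Expr
Expr :: Term
Term :: Term
Factor :: Term
Prim :: Term
x :: Term
x :: Term ++ Factor
x :: Factor ++ Factor
x :: Prim ++ Factor
x :: n ++ Factor
x :: n ++ Factor . Prim
x :: n ++ Factor . Prim . Prim
x :: n ++ Prim . Prim . Prim
x :: n ++ x . Prim . Prim
x :: n ++ x . n . Prim
x :: n ++ x . n . n

[Expr [Expr [Term [Factor [Prim x]]]] :: [Term [Term [Factor [Prim n]]] ++ [Factor [Factor [Factor [Prim x]] . [Prim n]] . [Prim n]]]]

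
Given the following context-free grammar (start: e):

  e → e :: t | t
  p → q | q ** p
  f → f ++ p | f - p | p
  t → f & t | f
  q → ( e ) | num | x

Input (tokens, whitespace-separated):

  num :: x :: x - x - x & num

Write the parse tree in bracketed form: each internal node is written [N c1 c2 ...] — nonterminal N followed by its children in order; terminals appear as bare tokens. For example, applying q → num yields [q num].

[e [e [e [t [f [p [q num]]]]] :: [t [f [p [q x]]]]] :: [t [f [f [f [p [q x]]] - [p [q x]]] - [p [q x]]] & [t [f [p [q num]]]]]]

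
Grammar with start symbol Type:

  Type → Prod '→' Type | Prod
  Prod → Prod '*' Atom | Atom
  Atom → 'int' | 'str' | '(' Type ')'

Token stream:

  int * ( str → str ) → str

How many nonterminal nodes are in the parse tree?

14

[Type [Prod [Prod [Atom int]] * [Atom ( [Type [Prod [Atom str]] → [Type [Prod [Atom str]]]] )]] → [Type [Prod [Atom str]]]]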